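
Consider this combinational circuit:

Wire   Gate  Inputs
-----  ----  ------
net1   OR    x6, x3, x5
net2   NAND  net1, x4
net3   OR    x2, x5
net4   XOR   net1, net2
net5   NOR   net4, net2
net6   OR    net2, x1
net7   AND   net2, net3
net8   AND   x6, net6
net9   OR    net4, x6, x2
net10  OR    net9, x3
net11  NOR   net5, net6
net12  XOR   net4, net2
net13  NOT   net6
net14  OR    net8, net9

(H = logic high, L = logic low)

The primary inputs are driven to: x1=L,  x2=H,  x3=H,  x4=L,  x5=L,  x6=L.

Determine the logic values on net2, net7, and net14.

net2 = H, net7 = H, net14 = H

net1 = x6 OR x3 OR x5 = L OR H OR L = H
net2 = net1 NAND x4 = H NAND L = H
net3 = x2 OR x5 = H OR L = H
net4 = net1 XOR net2 = H XOR H = L
net6 = net2 OR x1 = H OR L = H
net7 = net2 AND net3 = H AND H = H
net8 = x6 AND net6 = L AND H = L
net9 = net4 OR x6 OR x2 = L OR L OR H = H
net14 = net8 OR net9 = L OR H = H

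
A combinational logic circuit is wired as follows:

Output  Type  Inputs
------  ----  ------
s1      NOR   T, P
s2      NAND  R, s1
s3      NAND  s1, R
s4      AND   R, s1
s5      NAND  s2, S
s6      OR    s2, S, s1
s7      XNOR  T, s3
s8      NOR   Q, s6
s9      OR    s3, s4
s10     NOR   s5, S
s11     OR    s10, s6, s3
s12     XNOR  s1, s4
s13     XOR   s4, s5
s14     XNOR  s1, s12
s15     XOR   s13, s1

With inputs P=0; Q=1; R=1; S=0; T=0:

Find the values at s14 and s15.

s14 = 1, s15 = 1

s1 = T NOR P = 0 NOR 0 = 1
s2 = R NAND s1 = 1 NAND 1 = 0
s4 = R AND s1 = 1 AND 1 = 1
s5 = s2 NAND S = 0 NAND 0 = 1
s12 = s1 XNOR s4 = 1 XNOR 1 = 1
s13 = s4 XOR s5 = 1 XOR 1 = 0
s14 = s1 XNOR s12 = 1 XNOR 1 = 1
s15 = s13 XOR s1 = 0 XOR 1 = 1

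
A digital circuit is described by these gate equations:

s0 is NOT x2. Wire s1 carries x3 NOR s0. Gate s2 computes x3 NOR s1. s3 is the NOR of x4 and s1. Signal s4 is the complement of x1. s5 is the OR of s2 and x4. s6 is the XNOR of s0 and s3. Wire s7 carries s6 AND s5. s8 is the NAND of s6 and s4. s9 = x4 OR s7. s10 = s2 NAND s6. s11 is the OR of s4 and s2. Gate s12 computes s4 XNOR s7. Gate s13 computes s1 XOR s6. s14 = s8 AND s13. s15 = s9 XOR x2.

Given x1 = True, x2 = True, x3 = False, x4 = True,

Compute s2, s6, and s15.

s2 = False; s6 = True; s15 = False

s0 = NOT x2 = NOT True = False
s1 = x3 NOR s0 = False NOR False = True
s2 = x3 NOR s1 = False NOR True = False
s3 = x4 NOR s1 = True NOR True = False
s5 = s2 OR x4 = False OR True = True
s6 = s0 XNOR s3 = False XNOR False = True
s7 = s6 AND s5 = True AND True = True
s9 = x4 OR s7 = True OR True = True
s15 = s9 XOR x2 = True XOR True = False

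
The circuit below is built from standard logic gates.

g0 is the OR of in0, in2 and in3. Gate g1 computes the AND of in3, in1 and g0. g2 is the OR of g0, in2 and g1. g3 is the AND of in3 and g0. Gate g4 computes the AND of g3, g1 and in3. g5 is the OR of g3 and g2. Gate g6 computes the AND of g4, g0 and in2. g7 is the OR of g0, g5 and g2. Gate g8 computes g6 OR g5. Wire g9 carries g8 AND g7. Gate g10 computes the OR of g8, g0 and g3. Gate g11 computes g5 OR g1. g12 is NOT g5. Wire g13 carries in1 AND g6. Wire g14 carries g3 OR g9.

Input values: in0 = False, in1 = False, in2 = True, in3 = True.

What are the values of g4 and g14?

g4 = False  g14 = True

g0 = in0 OR in2 OR in3 = False OR True OR True = True
g1 = in3 AND in1 AND g0 = True AND False AND True = False
g2 = g0 OR in2 OR g1 = True OR True OR False = True
g3 = in3 AND g0 = True AND True = True
g4 = g3 AND g1 AND in3 = True AND False AND True = False
g5 = g3 OR g2 = True OR True = True
g6 = g4 AND g0 AND in2 = False AND True AND True = False
g7 = g0 OR g5 OR g2 = True OR True OR True = True
g8 = g6 OR g5 = False OR True = True
g9 = g8 AND g7 = True AND True = True
g14 = g3 OR g9 = True OR True = True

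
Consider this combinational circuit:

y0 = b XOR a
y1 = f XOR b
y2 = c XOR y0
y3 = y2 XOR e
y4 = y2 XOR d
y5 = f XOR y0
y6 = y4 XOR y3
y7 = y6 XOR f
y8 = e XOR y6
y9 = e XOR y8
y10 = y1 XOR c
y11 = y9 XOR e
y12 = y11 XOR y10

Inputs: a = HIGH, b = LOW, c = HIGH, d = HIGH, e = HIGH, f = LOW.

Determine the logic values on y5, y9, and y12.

y5 = HIGH  y9 = LOW  y12 = LOW

y0 = b XOR a = LOW XOR HIGH = HIGH
y1 = f XOR b = LOW XOR LOW = LOW
y2 = c XOR y0 = HIGH XOR HIGH = LOW
y3 = y2 XOR e = LOW XOR HIGH = HIGH
y4 = y2 XOR d = LOW XOR HIGH = HIGH
y5 = f XOR y0 = LOW XOR HIGH = HIGH
y6 = y4 XOR y3 = HIGH XOR HIGH = LOW
y8 = e XOR y6 = HIGH XOR LOW = HIGH
y9 = e XOR y8 = HIGH XOR HIGH = LOW
y10 = y1 XOR c = LOW XOR HIGH = HIGH
y11 = y9 XOR e = LOW XOR HIGH = HIGH
y12 = y11 XOR y10 = HIGH XOR HIGH = LOW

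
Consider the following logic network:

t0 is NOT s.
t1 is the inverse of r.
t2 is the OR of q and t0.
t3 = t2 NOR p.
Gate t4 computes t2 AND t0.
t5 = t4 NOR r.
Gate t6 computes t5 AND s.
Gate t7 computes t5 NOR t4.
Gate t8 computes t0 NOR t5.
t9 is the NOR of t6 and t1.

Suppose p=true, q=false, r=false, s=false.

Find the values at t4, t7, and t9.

t4 = true, t7 = false, t9 = false

t0 = NOT s = NOT false = true
t1 = NOT r = NOT false = true
t2 = q OR t0 = false OR true = true
t4 = t2 AND t0 = true AND true = true
t5 = t4 NOR r = true NOR false = false
t6 = t5 AND s = false AND false = false
t7 = t5 NOR t4 = false NOR true = false
t9 = t6 NOR t1 = false NOR true = false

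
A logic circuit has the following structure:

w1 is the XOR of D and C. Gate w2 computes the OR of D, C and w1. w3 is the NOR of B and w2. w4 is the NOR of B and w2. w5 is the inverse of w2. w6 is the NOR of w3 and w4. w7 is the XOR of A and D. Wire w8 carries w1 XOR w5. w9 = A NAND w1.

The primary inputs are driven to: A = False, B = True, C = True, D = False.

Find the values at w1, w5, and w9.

w1 = D XOR C = False XOR True = True
w2 = D OR C OR w1 = False OR True OR True = True
w5 = NOT w2 = NOT True = False
w9 = A NAND w1 = False NAND True = True

w1 = True; w5 = False; w9 = True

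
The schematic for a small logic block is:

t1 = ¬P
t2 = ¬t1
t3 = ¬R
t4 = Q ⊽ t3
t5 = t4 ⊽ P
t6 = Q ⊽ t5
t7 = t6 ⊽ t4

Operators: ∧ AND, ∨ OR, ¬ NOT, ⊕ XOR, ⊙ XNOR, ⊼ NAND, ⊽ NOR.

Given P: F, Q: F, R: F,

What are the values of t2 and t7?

t2 = F, t7 = T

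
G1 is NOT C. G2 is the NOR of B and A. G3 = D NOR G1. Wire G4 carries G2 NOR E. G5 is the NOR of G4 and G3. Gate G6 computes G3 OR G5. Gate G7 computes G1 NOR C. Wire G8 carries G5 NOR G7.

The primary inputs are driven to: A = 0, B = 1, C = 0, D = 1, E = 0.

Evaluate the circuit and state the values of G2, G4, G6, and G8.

G2 = 0; G4 = 1; G6 = 0; G8 = 1

G1 = NOT C = NOT 0 = 1
G2 = B NOR A = 1 NOR 0 = 0
G3 = D NOR G1 = 1 NOR 1 = 0
G4 = G2 NOR E = 0 NOR 0 = 1
G5 = G4 NOR G3 = 1 NOR 0 = 0
G6 = G3 OR G5 = 0 OR 0 = 0
G7 = G1 NOR C = 1 NOR 0 = 0
G8 = G5 NOR G7 = 0 NOR 0 = 1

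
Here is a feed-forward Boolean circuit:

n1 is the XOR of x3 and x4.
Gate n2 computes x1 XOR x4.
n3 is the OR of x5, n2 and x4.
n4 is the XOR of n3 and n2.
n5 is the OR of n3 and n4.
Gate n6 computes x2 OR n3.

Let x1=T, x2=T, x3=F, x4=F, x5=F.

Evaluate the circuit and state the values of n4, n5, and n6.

n4 = F; n5 = T; n6 = T

n2 = x1 XOR x4 = T XOR F = T
n3 = x5 OR n2 OR x4 = F OR T OR F = T
n4 = n3 XOR n2 = T XOR T = F
n5 = n3 OR n4 = T OR F = T
n6 = x2 OR n3 = T OR T = T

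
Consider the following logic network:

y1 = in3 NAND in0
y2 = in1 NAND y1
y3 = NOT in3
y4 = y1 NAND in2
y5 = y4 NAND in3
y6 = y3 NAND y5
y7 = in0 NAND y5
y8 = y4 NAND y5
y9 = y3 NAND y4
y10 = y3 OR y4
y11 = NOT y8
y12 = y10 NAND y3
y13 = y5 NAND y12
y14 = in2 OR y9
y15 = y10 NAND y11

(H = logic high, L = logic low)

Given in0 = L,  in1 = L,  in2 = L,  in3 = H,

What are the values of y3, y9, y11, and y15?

y1 = in3 NAND in0 = H NAND L = H
y3 = NOT in3 = NOT H = L
y4 = y1 NAND in2 = H NAND L = H
y5 = y4 NAND in3 = H NAND H = L
y8 = y4 NAND y5 = H NAND L = H
y9 = y3 NAND y4 = L NAND H = H
y10 = y3 OR y4 = L OR H = H
y11 = NOT y8 = NOT H = L
y15 = y10 NAND y11 = H NAND L = H

y3 = L, y9 = H, y11 = L, y15 = H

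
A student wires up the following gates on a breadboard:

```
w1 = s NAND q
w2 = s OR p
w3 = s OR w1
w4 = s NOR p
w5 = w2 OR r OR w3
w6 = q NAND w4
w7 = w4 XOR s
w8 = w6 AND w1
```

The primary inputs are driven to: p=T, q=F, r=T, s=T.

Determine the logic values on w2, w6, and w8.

w2 = T, w6 = T, w8 = T

w1 = s NAND q = T NAND F = T
w2 = s OR p = T OR T = T
w4 = s NOR p = T NOR T = F
w6 = q NAND w4 = F NAND F = T
w8 = w6 AND w1 = T AND T = T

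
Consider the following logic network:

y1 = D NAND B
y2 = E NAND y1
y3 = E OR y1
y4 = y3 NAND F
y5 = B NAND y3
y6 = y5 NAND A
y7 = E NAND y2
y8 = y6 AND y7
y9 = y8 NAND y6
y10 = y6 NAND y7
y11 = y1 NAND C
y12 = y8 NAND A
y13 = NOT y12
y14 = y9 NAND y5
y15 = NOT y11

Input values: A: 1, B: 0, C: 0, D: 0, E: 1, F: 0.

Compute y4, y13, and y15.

y4 = 1  y13 = 0  y15 = 0

y1 = D NAND B = 0 NAND 0 = 1
y2 = E NAND y1 = 1 NAND 1 = 0
y3 = E OR y1 = 1 OR 1 = 1
y4 = y3 NAND F = 1 NAND 0 = 1
y5 = B NAND y3 = 0 NAND 1 = 1
y6 = y5 NAND A = 1 NAND 1 = 0
y7 = E NAND y2 = 1 NAND 0 = 1
y8 = y6 AND y7 = 0 AND 1 = 0
y11 = y1 NAND C = 1 NAND 0 = 1
y12 = y8 NAND A = 0 NAND 1 = 1
y13 = NOT y12 = NOT 1 = 0
y15 = NOT y11 = NOT 1 = 0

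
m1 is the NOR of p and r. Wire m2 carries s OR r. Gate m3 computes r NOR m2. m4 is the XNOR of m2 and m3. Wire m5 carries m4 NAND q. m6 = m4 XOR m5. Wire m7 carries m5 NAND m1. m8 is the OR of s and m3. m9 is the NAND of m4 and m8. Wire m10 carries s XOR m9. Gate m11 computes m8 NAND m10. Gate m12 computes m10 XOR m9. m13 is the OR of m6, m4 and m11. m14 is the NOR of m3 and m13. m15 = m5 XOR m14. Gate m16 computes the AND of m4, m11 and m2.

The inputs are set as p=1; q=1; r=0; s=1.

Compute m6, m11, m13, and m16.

m6 = 1  m11 = 1  m13 = 1  m16 = 0

m2 = s OR r = 1 OR 0 = 1
m3 = r NOR m2 = 0 NOR 1 = 0
m4 = m2 XNOR m3 = 1 XNOR 0 = 0
m5 = m4 NAND q = 0 NAND 1 = 1
m6 = m4 XOR m5 = 0 XOR 1 = 1
m8 = s OR m3 = 1 OR 0 = 1
m9 = m4 NAND m8 = 0 NAND 1 = 1
m10 = s XOR m9 = 1 XOR 1 = 0
m11 = m8 NAND m10 = 1 NAND 0 = 1
m13 = m6 OR m4 OR m11 = 1 OR 0 OR 1 = 1
m16 = m4 AND m11 AND m2 = 0 AND 1 AND 1 = 0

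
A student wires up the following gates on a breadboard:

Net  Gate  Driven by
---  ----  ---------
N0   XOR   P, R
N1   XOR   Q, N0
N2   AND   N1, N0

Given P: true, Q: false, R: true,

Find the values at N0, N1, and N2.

N0 = false, N1 = false, N2 = false

N0 = P XOR R = true XOR true = false
N1 = Q XOR N0 = false XOR false = false
N2 = N1 AND N0 = false AND false = false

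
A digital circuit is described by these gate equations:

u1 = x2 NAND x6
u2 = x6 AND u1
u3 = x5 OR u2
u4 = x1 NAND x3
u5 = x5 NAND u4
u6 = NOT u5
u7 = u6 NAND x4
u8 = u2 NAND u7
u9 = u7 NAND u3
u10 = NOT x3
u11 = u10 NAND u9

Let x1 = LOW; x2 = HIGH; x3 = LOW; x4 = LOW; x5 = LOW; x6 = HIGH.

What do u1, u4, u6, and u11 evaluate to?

u1 = x2 NAND x6 = HIGH NAND HIGH = LOW
u2 = x6 AND u1 = HIGH AND LOW = LOW
u3 = x5 OR u2 = LOW OR LOW = LOW
u4 = x1 NAND x3 = LOW NAND LOW = HIGH
u5 = x5 NAND u4 = LOW NAND HIGH = HIGH
u6 = NOT u5 = NOT HIGH = LOW
u7 = u6 NAND x4 = LOW NAND LOW = HIGH
u9 = u7 NAND u3 = HIGH NAND LOW = HIGH
u10 = NOT x3 = NOT LOW = HIGH
u11 = u10 NAND u9 = HIGH NAND HIGH = LOW

u1 = LOW, u4 = HIGH, u6 = LOW, u11 = LOW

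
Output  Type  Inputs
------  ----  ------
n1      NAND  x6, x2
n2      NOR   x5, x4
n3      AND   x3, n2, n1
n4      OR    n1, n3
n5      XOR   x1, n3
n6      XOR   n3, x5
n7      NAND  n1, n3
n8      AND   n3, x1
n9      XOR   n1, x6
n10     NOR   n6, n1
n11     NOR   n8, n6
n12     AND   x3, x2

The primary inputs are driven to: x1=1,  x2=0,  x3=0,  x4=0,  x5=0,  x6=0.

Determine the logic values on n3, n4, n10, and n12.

n1 = x6 NAND x2 = 0 NAND 0 = 1
n2 = x5 NOR x4 = 0 NOR 0 = 1
n3 = x3 AND n2 AND n1 = 0 AND 1 AND 1 = 0
n4 = n1 OR n3 = 1 OR 0 = 1
n6 = n3 XOR x5 = 0 XOR 0 = 0
n10 = n6 NOR n1 = 0 NOR 1 = 0
n12 = x3 AND x2 = 0 AND 0 = 0

n3 = 0  n4 = 1  n10 = 0  n12 = 0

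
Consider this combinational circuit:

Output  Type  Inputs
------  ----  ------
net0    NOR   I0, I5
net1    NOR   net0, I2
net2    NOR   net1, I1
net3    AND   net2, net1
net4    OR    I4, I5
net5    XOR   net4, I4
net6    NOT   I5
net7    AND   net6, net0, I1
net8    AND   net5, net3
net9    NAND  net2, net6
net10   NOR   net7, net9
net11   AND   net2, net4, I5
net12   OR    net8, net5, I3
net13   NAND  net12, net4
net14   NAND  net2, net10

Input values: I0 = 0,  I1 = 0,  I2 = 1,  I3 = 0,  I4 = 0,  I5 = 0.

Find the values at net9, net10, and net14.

net9 = 0, net10 = 1, net14 = 0

net0 = I0 NOR I5 = 0 NOR 0 = 1
net1 = net0 NOR I2 = 1 NOR 1 = 0
net2 = net1 NOR I1 = 0 NOR 0 = 1
net6 = NOT I5 = NOT 0 = 1
net7 = net6 AND net0 AND I1 = 1 AND 1 AND 0 = 0
net9 = net2 NAND net6 = 1 NAND 1 = 0
net10 = net7 NOR net9 = 0 NOR 0 = 1
net14 = net2 NAND net10 = 1 NAND 1 = 0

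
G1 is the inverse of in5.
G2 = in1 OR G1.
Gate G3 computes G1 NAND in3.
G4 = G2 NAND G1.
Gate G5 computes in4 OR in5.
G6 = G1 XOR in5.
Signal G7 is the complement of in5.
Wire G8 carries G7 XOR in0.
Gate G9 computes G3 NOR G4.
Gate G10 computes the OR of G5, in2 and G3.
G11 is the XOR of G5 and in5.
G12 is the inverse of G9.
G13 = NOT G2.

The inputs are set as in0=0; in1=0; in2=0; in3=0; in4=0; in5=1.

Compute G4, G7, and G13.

G4 = 1; G7 = 0; G13 = 1

G1 = NOT in5 = NOT 1 = 0
G2 = in1 OR G1 = 0 OR 0 = 0
G4 = G2 NAND G1 = 0 NAND 0 = 1
G7 = NOT in5 = NOT 1 = 0
G13 = NOT G2 = NOT 0 = 1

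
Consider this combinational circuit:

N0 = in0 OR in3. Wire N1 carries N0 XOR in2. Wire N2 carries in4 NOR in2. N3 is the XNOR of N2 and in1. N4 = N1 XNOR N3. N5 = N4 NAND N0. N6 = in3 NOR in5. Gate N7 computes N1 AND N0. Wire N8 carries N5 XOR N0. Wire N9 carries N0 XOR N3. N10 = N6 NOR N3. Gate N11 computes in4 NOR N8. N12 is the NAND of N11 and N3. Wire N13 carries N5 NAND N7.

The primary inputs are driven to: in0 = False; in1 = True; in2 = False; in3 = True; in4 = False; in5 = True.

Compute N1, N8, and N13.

N0 = in0 OR in3 = False OR True = True
N1 = N0 XOR in2 = True XOR False = True
N2 = in4 NOR in2 = False NOR False = True
N3 = N2 XNOR in1 = True XNOR True = True
N4 = N1 XNOR N3 = True XNOR True = True
N5 = N4 NAND N0 = True NAND True = False
N7 = N1 AND N0 = True AND True = True
N8 = N5 XOR N0 = False XOR True = True
N13 = N5 NAND N7 = False NAND True = True

N1 = True; N8 = True; N13 = True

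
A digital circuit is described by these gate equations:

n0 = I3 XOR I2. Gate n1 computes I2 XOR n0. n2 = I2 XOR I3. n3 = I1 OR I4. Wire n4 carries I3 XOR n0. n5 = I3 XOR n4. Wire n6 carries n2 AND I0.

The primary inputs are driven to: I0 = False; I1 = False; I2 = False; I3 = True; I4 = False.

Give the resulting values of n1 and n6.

n1 = True, n6 = False

n0 = I3 XOR I2 = True XOR False = True
n1 = I2 XOR n0 = False XOR True = True
n2 = I2 XOR I3 = False XOR True = True
n6 = n2 AND I0 = True AND False = False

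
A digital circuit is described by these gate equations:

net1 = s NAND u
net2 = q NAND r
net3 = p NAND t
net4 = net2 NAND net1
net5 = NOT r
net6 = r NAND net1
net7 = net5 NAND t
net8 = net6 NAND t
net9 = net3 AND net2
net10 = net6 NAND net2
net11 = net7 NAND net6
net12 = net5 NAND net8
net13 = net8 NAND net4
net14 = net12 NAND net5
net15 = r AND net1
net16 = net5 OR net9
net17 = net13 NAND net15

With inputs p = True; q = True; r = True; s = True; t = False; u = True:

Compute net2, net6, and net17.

net2 = False, net6 = True, net17 = True

net1 = s NAND u = True NAND True = False
net2 = q NAND r = True NAND True = False
net4 = net2 NAND net1 = False NAND False = True
net6 = r NAND net1 = True NAND False = True
net8 = net6 NAND t = True NAND False = True
net13 = net8 NAND net4 = True NAND True = False
net15 = r AND net1 = True AND False = False
net17 = net13 NAND net15 = False NAND False = True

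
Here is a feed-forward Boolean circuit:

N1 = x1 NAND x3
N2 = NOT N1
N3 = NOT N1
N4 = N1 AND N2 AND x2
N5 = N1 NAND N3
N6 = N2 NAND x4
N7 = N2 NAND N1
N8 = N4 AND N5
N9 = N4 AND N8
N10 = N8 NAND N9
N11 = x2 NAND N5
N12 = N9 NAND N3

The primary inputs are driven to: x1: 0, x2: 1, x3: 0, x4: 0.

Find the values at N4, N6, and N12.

N4 = 0  N6 = 1  N12 = 1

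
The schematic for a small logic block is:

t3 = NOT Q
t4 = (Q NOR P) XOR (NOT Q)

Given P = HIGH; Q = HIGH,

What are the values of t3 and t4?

t3 = LOW  t4 = LOW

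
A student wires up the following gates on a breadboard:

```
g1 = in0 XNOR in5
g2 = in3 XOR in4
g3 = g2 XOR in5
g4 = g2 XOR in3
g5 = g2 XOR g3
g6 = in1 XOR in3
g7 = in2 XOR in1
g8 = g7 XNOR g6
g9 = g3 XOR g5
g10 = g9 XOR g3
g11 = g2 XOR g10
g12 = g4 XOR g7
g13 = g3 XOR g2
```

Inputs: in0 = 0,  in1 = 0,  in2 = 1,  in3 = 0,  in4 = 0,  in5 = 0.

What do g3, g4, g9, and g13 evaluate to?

g3 = 0, g4 = 0, g9 = 0, g13 = 0

g2 = in3 XOR in4 = 0 XOR 0 = 0
g3 = g2 XOR in5 = 0 XOR 0 = 0
g4 = g2 XOR in3 = 0 XOR 0 = 0
g5 = g2 XOR g3 = 0 XOR 0 = 0
g9 = g3 XOR g5 = 0 XOR 0 = 0
g13 = g3 XOR g2 = 0 XOR 0 = 0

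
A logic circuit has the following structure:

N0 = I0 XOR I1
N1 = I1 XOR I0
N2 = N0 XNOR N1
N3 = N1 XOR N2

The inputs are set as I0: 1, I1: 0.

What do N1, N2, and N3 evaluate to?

N0 = I0 XOR I1 = 1 XOR 0 = 1
N1 = I1 XOR I0 = 0 XOR 1 = 1
N2 = N0 XNOR N1 = 1 XNOR 1 = 1
N3 = N1 XOR N2 = 1 XOR 1 = 0

N1 = 1; N2 = 1; N3 = 0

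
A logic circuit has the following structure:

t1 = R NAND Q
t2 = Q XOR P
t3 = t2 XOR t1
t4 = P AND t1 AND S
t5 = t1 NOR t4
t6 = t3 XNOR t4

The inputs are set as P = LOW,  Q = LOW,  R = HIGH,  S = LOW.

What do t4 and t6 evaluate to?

t4 = LOW, t6 = LOW

t1 = R NAND Q = HIGH NAND LOW = HIGH
t2 = Q XOR P = LOW XOR LOW = LOW
t3 = t2 XOR t1 = LOW XOR HIGH = HIGH
t4 = P AND t1 AND S = LOW AND HIGH AND LOW = LOW
t6 = t3 XNOR t4 = HIGH XNOR LOW = LOW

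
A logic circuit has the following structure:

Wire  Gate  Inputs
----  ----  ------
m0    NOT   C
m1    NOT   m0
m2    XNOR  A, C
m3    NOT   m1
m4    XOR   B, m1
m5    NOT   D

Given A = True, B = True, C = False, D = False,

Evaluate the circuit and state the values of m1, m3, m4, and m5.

m0 = NOT C = NOT False = True
m1 = NOT m0 = NOT True = False
m3 = NOT m1 = NOT False = True
m4 = B XOR m1 = True XOR False = True
m5 = NOT D = NOT False = True

m1 = False, m3 = True, m4 = True, m5 = True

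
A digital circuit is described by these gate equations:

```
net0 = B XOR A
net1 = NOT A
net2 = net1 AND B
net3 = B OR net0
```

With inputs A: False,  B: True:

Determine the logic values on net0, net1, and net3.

net0 = B XOR A = True XOR False = True
net1 = NOT A = NOT False = True
net3 = B OR net0 = True OR True = True

net0 = True, net1 = True, net3 = True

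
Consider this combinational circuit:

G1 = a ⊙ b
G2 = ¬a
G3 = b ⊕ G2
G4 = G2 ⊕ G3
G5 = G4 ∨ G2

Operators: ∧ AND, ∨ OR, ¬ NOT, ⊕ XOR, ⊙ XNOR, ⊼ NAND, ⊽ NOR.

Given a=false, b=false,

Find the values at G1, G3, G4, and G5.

G1 = true, G3 = true, G4 = false, G5 = true

G1 = a XNOR b = false XNOR false = true
G2 = NOT a = NOT false = true
G3 = b XOR G2 = false XOR true = true
G4 = G2 XOR G3 = true XOR true = false
G5 = G4 OR G2 = false OR true = true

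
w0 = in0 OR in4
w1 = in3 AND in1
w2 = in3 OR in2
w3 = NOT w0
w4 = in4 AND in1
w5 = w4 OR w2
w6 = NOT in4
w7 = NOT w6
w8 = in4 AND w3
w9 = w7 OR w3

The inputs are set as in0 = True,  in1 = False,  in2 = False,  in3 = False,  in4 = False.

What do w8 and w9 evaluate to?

w8 = False  w9 = False

w0 = in0 OR in4 = True OR False = True
w3 = NOT w0 = NOT True = False
w6 = NOT in4 = NOT False = True
w7 = NOT w6 = NOT True = False
w8 = in4 AND w3 = False AND False = False
w9 = w7 OR w3 = False OR False = False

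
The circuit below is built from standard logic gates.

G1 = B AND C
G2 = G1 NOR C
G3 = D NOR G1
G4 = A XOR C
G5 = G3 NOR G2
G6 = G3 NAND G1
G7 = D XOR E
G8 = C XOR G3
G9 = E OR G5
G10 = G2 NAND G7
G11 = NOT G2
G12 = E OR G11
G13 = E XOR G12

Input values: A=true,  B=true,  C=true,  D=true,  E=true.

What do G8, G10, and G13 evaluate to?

G1 = B AND C = true AND true = true
G2 = G1 NOR C = true NOR true = false
G3 = D NOR G1 = true NOR true = false
G7 = D XOR E = true XOR true = false
G8 = C XOR G3 = true XOR false = true
G10 = G2 NAND G7 = false NAND false = true
G11 = NOT G2 = NOT false = true
G12 = E OR G11 = true OR true = true
G13 = E XOR G12 = true XOR true = false

G8 = true, G10 = true, G13 = false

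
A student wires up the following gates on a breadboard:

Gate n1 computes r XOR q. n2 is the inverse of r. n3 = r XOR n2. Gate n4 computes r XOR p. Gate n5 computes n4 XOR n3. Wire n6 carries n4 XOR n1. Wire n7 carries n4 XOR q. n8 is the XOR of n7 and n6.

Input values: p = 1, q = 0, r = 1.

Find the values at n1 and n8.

n1 = 1  n8 = 1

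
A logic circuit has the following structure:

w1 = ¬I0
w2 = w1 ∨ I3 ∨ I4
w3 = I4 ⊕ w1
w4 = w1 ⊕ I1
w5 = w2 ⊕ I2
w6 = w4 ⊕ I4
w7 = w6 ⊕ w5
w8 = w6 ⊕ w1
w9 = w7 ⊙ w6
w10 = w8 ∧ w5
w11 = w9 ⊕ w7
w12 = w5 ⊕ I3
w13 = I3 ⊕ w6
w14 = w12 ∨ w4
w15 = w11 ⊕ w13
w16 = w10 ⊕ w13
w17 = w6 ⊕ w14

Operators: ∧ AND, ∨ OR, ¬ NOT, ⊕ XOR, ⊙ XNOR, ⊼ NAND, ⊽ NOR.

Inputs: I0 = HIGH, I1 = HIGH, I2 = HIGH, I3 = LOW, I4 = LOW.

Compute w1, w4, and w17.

w1 = LOW, w4 = HIGH, w17 = LOW

w1 = NOT I0 = NOT HIGH = LOW
w2 = w1 OR I3 OR I4 = LOW OR LOW OR LOW = LOW
w4 = w1 XOR I1 = LOW XOR HIGH = HIGH
w5 = w2 XOR I2 = LOW XOR HIGH = HIGH
w6 = w4 XOR I4 = HIGH XOR LOW = HIGH
w12 = w5 XOR I3 = HIGH XOR LOW = HIGH
w14 = w12 OR w4 = HIGH OR HIGH = HIGH
w17 = w6 XOR w14 = HIGH XOR HIGH = LOW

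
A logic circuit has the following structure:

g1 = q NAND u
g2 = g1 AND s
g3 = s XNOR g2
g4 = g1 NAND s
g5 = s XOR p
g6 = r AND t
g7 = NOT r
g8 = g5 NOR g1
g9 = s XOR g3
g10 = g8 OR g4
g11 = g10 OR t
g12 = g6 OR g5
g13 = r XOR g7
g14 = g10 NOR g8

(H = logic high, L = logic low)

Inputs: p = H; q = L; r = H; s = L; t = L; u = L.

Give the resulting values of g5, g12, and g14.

g5 = H, g12 = H, g14 = L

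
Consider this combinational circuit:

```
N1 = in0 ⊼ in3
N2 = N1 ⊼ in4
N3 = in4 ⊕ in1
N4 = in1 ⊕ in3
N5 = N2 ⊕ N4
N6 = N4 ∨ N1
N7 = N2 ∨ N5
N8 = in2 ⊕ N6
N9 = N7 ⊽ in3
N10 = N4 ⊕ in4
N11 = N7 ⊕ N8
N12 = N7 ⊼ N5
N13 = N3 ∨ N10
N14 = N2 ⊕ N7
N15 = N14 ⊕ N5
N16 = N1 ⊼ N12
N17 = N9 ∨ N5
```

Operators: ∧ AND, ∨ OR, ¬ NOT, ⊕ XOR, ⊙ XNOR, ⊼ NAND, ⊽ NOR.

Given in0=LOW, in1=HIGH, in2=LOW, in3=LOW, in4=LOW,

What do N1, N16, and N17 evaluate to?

N1 = HIGH; N16 = LOW; N17 = LOW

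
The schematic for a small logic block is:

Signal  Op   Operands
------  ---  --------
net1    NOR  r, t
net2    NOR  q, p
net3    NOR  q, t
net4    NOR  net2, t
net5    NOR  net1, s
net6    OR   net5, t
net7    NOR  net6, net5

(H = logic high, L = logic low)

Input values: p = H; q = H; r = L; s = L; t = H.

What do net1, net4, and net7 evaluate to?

net1 = r NOR t = L NOR H = L
net2 = q NOR p = H NOR H = L
net4 = net2 NOR t = L NOR H = L
net5 = net1 NOR s = L NOR L = H
net6 = net5 OR t = H OR H = H
net7 = net6 NOR net5 = H NOR H = L

net1 = L  net4 = L  net7 = L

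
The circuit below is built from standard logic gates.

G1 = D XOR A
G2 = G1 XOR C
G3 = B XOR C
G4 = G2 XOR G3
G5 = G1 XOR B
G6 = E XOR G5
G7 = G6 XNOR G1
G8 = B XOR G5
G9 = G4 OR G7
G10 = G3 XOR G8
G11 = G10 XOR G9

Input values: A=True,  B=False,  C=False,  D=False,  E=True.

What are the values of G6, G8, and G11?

G6 = False  G8 = True  G11 = False

G1 = D XOR A = False XOR True = True
G2 = G1 XOR C = True XOR False = True
G3 = B XOR C = False XOR False = False
G4 = G2 XOR G3 = True XOR False = True
G5 = G1 XOR B = True XOR False = True
G6 = E XOR G5 = True XOR True = False
G7 = G6 XNOR G1 = False XNOR True = False
G8 = B XOR G5 = False XOR True = True
G9 = G4 OR G7 = True OR False = True
G10 = G3 XOR G8 = False XOR True = True
G11 = G10 XOR G9 = True XOR True = False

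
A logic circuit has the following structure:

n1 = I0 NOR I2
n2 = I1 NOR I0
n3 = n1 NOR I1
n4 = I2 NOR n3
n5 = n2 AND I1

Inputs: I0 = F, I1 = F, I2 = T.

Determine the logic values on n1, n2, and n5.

n1 = F; n2 = T; n5 = F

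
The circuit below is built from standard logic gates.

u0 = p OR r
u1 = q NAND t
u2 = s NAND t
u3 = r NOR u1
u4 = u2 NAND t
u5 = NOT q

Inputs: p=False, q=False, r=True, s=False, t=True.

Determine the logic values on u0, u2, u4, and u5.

u0 = p OR r = False OR True = True
u2 = s NAND t = False NAND True = True
u4 = u2 NAND t = True NAND True = False
u5 = NOT q = NOT False = True

u0 = True, u2 = True, u4 = False, u5 = True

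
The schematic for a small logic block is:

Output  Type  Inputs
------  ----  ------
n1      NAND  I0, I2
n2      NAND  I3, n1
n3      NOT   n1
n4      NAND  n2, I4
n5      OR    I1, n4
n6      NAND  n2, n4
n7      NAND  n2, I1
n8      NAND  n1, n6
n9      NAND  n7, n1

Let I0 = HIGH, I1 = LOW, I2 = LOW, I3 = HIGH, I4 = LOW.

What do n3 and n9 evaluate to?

n1 = I0 NAND I2 = HIGH NAND LOW = HIGH
n2 = I3 NAND n1 = HIGH NAND HIGH = LOW
n3 = NOT n1 = NOT HIGH = LOW
n7 = n2 NAND I1 = LOW NAND LOW = HIGH
n9 = n7 NAND n1 = HIGH NAND HIGH = LOW

n3 = LOW, n9 = LOW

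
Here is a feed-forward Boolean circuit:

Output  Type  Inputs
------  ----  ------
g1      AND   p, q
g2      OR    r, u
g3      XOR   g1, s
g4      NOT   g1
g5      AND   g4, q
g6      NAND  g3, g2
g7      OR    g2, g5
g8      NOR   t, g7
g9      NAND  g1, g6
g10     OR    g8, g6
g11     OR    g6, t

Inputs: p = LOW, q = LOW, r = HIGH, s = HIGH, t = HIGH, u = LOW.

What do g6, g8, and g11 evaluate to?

g6 = LOW; g8 = LOW; g11 = HIGH

g1 = p AND q = LOW AND LOW = LOW
g2 = r OR u = HIGH OR LOW = HIGH
g3 = g1 XOR s = LOW XOR HIGH = HIGH
g4 = NOT g1 = NOT LOW = HIGH
g5 = g4 AND q = HIGH AND LOW = LOW
g6 = g3 NAND g2 = HIGH NAND HIGH = LOW
g7 = g2 OR g5 = HIGH OR LOW = HIGH
g8 = t NOR g7 = HIGH NOR HIGH = LOW
g11 = g6 OR t = LOW OR HIGH = HIGH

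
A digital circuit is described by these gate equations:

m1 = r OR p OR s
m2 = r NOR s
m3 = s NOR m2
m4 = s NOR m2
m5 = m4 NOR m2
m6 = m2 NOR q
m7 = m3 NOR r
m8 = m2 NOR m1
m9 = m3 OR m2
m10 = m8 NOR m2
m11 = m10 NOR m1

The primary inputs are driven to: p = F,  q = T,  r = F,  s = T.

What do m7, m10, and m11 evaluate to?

m7 = T, m10 = T, m11 = F

m1 = r OR p OR s = F OR F OR T = T
m2 = r NOR s = F NOR T = F
m3 = s NOR m2 = T NOR F = F
m7 = m3 NOR r = F NOR F = T
m8 = m2 NOR m1 = F NOR T = F
m10 = m8 NOR m2 = F NOR F = T
m11 = m10 NOR m1 = T NOR T = F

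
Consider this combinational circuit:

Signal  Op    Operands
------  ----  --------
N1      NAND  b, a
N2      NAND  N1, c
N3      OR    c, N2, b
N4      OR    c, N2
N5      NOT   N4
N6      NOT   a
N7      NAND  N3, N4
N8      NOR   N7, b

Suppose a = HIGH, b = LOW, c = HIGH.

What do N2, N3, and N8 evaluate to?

N1 = b NAND a = LOW NAND HIGH = HIGH
N2 = N1 NAND c = HIGH NAND HIGH = LOW
N3 = c OR N2 OR b = HIGH OR LOW OR LOW = HIGH
N4 = c OR N2 = HIGH OR LOW = HIGH
N7 = N3 NAND N4 = HIGH NAND HIGH = LOW
N8 = N7 NOR b = LOW NOR LOW = HIGH

N2 = LOW, N3 = HIGH, N8 = HIGH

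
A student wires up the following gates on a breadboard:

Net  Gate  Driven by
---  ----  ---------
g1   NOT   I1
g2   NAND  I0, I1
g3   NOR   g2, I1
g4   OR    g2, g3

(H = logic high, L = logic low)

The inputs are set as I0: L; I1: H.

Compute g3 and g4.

g2 = I0 NAND I1 = L NAND H = H
g3 = g2 NOR I1 = H NOR H = L
g4 = g2 OR g3 = H OR L = H

g3 = L; g4 = H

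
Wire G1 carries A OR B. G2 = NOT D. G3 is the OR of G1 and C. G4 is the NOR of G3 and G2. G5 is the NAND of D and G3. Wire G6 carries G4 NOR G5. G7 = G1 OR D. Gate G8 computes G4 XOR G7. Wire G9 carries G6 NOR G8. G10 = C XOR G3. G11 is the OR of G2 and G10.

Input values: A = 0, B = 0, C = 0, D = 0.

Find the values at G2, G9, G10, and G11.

G1 = A OR B = 0 OR 0 = 0
G2 = NOT D = NOT 0 = 1
G3 = G1 OR C = 0 OR 0 = 0
G4 = G3 NOR G2 = 0 NOR 1 = 0
G5 = D NAND G3 = 0 NAND 0 = 1
G6 = G4 NOR G5 = 0 NOR 1 = 0
G7 = G1 OR D = 0 OR 0 = 0
G8 = G4 XOR G7 = 0 XOR 0 = 0
G9 = G6 NOR G8 = 0 NOR 0 = 1
G10 = C XOR G3 = 0 XOR 0 = 0
G11 = G2 OR G10 = 1 OR 0 = 1

G2 = 1, G9 = 1, G10 = 0, G11 = 1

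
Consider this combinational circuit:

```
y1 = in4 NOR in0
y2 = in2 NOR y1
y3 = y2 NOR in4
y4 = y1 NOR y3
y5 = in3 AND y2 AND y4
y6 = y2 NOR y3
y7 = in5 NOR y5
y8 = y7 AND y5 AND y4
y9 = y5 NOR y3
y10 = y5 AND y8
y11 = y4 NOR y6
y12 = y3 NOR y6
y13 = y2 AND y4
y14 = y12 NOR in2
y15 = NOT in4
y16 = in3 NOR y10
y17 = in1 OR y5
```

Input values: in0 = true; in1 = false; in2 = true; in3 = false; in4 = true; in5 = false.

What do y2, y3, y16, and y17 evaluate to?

y1 = in4 NOR in0 = true NOR true = false
y2 = in2 NOR y1 = true NOR false = false
y3 = y2 NOR in4 = false NOR true = false
y4 = y1 NOR y3 = false NOR false = true
y5 = in3 AND y2 AND y4 = false AND false AND true = false
y7 = in5 NOR y5 = false NOR false = true
y8 = y7 AND y5 AND y4 = true AND false AND true = false
y10 = y5 AND y8 = false AND false = false
y16 = in3 NOR y10 = false NOR false = true
y17 = in1 OR y5 = false OR false = false

y2 = false, y3 = false, y16 = true, y17 = false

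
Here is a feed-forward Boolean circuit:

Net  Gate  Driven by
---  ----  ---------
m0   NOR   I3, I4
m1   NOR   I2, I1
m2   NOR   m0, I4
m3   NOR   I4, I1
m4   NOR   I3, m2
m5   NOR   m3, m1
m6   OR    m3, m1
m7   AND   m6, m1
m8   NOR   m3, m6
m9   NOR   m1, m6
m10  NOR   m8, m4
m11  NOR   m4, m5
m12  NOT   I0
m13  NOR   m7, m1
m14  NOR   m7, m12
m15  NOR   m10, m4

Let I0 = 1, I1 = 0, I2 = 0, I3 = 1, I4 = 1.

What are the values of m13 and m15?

m13 = 0; m15 = 0

m0 = I3 NOR I4 = 1 NOR 1 = 0
m1 = I2 NOR I1 = 0 NOR 0 = 1
m2 = m0 NOR I4 = 0 NOR 1 = 0
m3 = I4 NOR I1 = 1 NOR 0 = 0
m4 = I3 NOR m2 = 1 NOR 0 = 0
m6 = m3 OR m1 = 0 OR 1 = 1
m7 = m6 AND m1 = 1 AND 1 = 1
m8 = m3 NOR m6 = 0 NOR 1 = 0
m10 = m8 NOR m4 = 0 NOR 0 = 1
m13 = m7 NOR m1 = 1 NOR 1 = 0
m15 = m10 NOR m4 = 1 NOR 0 = 0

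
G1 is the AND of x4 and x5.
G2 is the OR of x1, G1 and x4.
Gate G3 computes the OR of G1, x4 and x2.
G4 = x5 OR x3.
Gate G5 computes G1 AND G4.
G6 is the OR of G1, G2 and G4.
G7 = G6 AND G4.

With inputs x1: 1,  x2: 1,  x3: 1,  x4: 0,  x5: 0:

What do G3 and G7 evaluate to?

G3 = 1  G7 = 1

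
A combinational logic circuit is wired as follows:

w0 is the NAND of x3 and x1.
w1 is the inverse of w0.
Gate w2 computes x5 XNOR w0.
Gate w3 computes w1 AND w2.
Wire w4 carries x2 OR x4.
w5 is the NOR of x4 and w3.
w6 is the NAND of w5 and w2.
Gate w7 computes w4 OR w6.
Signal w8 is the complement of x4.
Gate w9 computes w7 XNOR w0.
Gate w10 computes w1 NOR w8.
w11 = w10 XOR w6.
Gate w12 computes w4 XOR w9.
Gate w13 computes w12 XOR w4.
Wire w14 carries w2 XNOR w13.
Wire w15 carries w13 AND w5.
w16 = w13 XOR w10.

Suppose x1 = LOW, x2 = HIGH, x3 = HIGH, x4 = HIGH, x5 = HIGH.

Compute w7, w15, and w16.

w0 = x3 NAND x1 = HIGH NAND LOW = HIGH
w1 = NOT w0 = NOT HIGH = LOW
w2 = x5 XNOR w0 = HIGH XNOR HIGH = HIGH
w3 = w1 AND w2 = LOW AND HIGH = LOW
w4 = x2 OR x4 = HIGH OR HIGH = HIGH
w5 = x4 NOR w3 = HIGH NOR LOW = LOW
w6 = w5 NAND w2 = LOW NAND HIGH = HIGH
w7 = w4 OR w6 = HIGH OR HIGH = HIGH
w8 = NOT x4 = NOT HIGH = LOW
w9 = w7 XNOR w0 = HIGH XNOR HIGH = HIGH
w10 = w1 NOR w8 = LOW NOR LOW = HIGH
w12 = w4 XOR w9 = HIGH XOR HIGH = LOW
w13 = w12 XOR w4 = LOW XOR HIGH = HIGH
w15 = w13 AND w5 = HIGH AND LOW = LOW
w16 = w13 XOR w10 = HIGH XOR HIGH = LOW

w7 = HIGH  w15 = LOW  w16 = LOW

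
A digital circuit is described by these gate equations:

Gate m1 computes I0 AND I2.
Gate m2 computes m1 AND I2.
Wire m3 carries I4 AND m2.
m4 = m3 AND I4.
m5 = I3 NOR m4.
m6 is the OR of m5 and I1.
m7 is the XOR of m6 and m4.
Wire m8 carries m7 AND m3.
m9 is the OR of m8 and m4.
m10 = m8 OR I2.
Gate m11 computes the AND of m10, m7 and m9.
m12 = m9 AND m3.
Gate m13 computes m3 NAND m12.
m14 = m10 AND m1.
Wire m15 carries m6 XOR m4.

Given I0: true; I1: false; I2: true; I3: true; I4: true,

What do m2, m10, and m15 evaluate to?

m2 = true; m10 = true; m15 = true

m1 = I0 AND I2 = true AND true = true
m2 = m1 AND I2 = true AND true = true
m3 = I4 AND m2 = true AND true = true
m4 = m3 AND I4 = true AND true = true
m5 = I3 NOR m4 = true NOR true = false
m6 = m5 OR I1 = false OR false = false
m7 = m6 XOR m4 = false XOR true = true
m8 = m7 AND m3 = true AND true = true
m10 = m8 OR I2 = true OR true = true
m15 = m6 XOR m4 = false XOR true = true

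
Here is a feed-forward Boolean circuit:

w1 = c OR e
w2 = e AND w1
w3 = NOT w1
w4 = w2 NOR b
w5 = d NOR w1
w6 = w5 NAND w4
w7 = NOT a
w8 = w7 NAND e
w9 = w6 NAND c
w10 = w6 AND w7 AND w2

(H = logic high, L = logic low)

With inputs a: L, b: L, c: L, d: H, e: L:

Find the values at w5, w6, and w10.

w1 = c OR e = L OR L = L
w2 = e AND w1 = L AND L = L
w4 = w2 NOR b = L NOR L = H
w5 = d NOR w1 = H NOR L = L
w6 = w5 NAND w4 = L NAND H = H
w7 = NOT a = NOT L = H
w10 = w6 AND w7 AND w2 = H AND H AND L = L

w5 = L  w6 = H  w10 = L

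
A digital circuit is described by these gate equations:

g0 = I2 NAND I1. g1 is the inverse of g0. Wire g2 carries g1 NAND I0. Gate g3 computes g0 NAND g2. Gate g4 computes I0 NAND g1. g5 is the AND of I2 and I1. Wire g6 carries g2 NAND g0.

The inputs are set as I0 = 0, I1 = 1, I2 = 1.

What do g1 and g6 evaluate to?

g0 = I2 NAND I1 = 1 NAND 1 = 0
g1 = NOT g0 = NOT 0 = 1
g2 = g1 NAND I0 = 1 NAND 0 = 1
g6 = g2 NAND g0 = 1 NAND 0 = 1

g1 = 1, g6 = 1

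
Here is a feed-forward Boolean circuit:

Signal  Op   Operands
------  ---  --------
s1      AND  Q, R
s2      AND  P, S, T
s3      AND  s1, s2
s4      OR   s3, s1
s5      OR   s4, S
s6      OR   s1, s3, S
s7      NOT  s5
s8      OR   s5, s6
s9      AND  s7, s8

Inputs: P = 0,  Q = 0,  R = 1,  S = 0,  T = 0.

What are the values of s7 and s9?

s7 = 1; s9 = 0

s1 = Q AND R = 0 AND 1 = 0
s2 = P AND S AND T = 0 AND 0 AND 0 = 0
s3 = s1 AND s2 = 0 AND 0 = 0
s4 = s3 OR s1 = 0 OR 0 = 0
s5 = s4 OR S = 0 OR 0 = 0
s6 = s1 OR s3 OR S = 0 OR 0 OR 0 = 0
s7 = NOT s5 = NOT 0 = 1
s8 = s5 OR s6 = 0 OR 0 = 0
s9 = s7 AND s8 = 1 AND 0 = 0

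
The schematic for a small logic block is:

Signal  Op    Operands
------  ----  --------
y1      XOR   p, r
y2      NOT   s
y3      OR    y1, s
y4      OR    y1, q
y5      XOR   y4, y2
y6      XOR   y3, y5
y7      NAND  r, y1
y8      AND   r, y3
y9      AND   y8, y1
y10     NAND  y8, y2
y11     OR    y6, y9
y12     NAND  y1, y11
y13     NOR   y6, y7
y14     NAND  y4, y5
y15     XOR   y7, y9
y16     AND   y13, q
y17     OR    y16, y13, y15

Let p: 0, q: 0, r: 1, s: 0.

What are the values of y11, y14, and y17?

y11 = 1, y14 = 1, y17 = 1

y1 = p XOR r = 0 XOR 1 = 1
y2 = NOT s = NOT 0 = 1
y3 = y1 OR s = 1 OR 0 = 1
y4 = y1 OR q = 1 OR 0 = 1
y5 = y4 XOR y2 = 1 XOR 1 = 0
y6 = y3 XOR y5 = 1 XOR 0 = 1
y7 = r NAND y1 = 1 NAND 1 = 0
y8 = r AND y3 = 1 AND 1 = 1
y9 = y8 AND y1 = 1 AND 1 = 1
y11 = y6 OR y9 = 1 OR 1 = 1
y13 = y6 NOR y7 = 1 NOR 0 = 0
y14 = y4 NAND y5 = 1 NAND 0 = 1
y15 = y7 XOR y9 = 0 XOR 1 = 1
y16 = y13 AND q = 0 AND 0 = 0
y17 = y16 OR y13 OR y15 = 0 OR 0 OR 1 = 1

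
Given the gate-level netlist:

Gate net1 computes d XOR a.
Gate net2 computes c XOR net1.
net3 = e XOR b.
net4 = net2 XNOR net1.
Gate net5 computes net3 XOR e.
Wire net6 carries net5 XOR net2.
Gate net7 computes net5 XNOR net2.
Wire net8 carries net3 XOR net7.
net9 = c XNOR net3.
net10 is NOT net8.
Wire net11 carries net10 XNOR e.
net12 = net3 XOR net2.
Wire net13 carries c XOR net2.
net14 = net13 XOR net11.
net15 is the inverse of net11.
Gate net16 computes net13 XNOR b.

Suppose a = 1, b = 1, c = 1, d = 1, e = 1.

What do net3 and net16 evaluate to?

net3 = 0, net16 = 0

net1 = d XOR a = 1 XOR 1 = 0
net2 = c XOR net1 = 1 XOR 0 = 1
net3 = e XOR b = 1 XOR 1 = 0
net13 = c XOR net2 = 1 XOR 1 = 0
net16 = net13 XNOR b = 0 XNOR 1 = 0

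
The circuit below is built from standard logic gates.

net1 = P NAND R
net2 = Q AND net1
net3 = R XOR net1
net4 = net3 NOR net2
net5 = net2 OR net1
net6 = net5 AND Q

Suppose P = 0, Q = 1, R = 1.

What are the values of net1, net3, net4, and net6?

net1 = P NAND R = 0 NAND 1 = 1
net2 = Q AND net1 = 1 AND 1 = 1
net3 = R XOR net1 = 1 XOR 1 = 0
net4 = net3 NOR net2 = 0 NOR 1 = 0
net5 = net2 OR net1 = 1 OR 1 = 1
net6 = net5 AND Q = 1 AND 1 = 1

net1 = 1; net3 = 0; net4 = 0; net6 = 1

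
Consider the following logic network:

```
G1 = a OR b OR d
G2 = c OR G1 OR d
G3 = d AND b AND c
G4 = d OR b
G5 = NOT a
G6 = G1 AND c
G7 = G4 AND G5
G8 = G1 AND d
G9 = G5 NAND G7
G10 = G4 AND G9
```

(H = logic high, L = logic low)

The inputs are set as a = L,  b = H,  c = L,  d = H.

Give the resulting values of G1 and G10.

G1 = H, G10 = L

G1 = a OR b OR d = L OR H OR H = H
G4 = d OR b = H OR H = H
G5 = NOT a = NOT L = H
G7 = G4 AND G5 = H AND H = H
G9 = G5 NAND G7 = H NAND H = L
G10 = G4 AND G9 = H AND L = L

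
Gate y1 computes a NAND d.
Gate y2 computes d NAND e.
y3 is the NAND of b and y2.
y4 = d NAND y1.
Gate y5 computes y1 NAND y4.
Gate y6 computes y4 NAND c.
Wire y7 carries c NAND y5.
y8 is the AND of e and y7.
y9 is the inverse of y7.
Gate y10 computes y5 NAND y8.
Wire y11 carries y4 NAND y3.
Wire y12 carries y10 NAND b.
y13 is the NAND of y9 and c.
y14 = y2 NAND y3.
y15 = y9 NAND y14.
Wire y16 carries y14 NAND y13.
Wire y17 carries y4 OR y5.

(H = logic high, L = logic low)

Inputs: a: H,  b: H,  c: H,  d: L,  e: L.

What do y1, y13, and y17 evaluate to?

y1 = H, y13 = H, y17 = H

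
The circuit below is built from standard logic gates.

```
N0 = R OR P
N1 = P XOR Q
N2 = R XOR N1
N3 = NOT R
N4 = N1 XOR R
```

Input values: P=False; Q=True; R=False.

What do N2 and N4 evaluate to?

N2 = True, N4 = True

N1 = P XOR Q = False XOR True = True
N2 = R XOR N1 = False XOR True = True
N4 = N1 XOR R = True XOR False = True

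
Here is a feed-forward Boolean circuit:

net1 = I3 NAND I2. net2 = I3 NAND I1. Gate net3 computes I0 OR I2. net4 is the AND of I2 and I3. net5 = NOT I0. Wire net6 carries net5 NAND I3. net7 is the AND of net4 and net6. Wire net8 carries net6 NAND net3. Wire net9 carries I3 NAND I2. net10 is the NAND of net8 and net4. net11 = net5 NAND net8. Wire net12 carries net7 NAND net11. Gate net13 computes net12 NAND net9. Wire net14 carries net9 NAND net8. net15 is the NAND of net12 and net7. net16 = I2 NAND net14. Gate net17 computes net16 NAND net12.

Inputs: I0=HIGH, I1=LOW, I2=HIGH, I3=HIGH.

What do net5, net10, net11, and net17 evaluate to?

net3 = I0 OR I2 = HIGH OR HIGH = HIGH
net4 = I2 AND I3 = HIGH AND HIGH = HIGH
net5 = NOT I0 = NOT HIGH = LOW
net6 = net5 NAND I3 = LOW NAND HIGH = HIGH
net7 = net4 AND net6 = HIGH AND HIGH = HIGH
net8 = net6 NAND net3 = HIGH NAND HIGH = LOW
net9 = I3 NAND I2 = HIGH NAND HIGH = LOW
net10 = net8 NAND net4 = LOW NAND HIGH = HIGH
net11 = net5 NAND net8 = LOW NAND LOW = HIGH
net12 = net7 NAND net11 = HIGH NAND HIGH = LOW
net14 = net9 NAND net8 = LOW NAND LOW = HIGH
net16 = I2 NAND net14 = HIGH NAND HIGH = LOW
net17 = net16 NAND net12 = LOW NAND LOW = HIGH

net5 = LOW; net10 = HIGH; net11 = HIGH; net17 = HIGH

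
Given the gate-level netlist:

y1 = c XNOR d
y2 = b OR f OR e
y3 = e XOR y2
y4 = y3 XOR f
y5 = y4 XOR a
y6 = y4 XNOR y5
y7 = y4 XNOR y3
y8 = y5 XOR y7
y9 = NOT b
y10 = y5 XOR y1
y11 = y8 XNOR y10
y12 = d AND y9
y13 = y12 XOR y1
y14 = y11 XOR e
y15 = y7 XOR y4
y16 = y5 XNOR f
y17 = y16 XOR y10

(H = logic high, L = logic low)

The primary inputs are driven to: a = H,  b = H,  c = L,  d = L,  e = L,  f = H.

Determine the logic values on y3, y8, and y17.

y3 = H, y8 = H, y17 = H

y1 = c XNOR d = L XNOR L = H
y2 = b OR f OR e = H OR H OR L = H
y3 = e XOR y2 = L XOR H = H
y4 = y3 XOR f = H XOR H = L
y5 = y4 XOR a = L XOR H = H
y7 = y4 XNOR y3 = L XNOR H = L
y8 = y5 XOR y7 = H XOR L = H
y10 = y5 XOR y1 = H XOR H = L
y16 = y5 XNOR f = H XNOR H = H
y17 = y16 XOR y10 = H XOR L = H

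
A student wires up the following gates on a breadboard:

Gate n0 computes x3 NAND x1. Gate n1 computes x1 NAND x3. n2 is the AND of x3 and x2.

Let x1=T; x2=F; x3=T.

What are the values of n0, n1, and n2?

n0 = x3 NAND x1 = T NAND T = F
n1 = x1 NAND x3 = T NAND T = F
n2 = x3 AND x2 = T AND F = F

n0 = F; n1 = F; n2 = F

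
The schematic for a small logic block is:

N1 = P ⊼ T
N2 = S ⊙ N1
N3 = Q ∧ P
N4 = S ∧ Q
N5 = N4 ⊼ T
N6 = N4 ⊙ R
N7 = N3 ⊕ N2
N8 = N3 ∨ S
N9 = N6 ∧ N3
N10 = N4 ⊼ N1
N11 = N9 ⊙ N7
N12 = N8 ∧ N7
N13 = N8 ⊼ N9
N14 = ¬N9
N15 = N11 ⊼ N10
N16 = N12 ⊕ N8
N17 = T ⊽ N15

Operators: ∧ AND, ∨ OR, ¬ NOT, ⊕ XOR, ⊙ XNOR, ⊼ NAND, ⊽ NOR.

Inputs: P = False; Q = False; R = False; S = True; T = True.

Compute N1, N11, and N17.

N1 = P NAND T = False NAND True = True
N2 = S XNOR N1 = True XNOR True = True
N3 = Q AND P = False AND False = False
N4 = S AND Q = True AND False = False
N6 = N4 XNOR R = False XNOR False = True
N7 = N3 XOR N2 = False XOR True = True
N9 = N6 AND N3 = True AND False = False
N10 = N4 NAND N1 = False NAND True = True
N11 = N9 XNOR N7 = False XNOR True = False
N15 = N11 NAND N10 = False NAND True = True
N17 = T NOR N15 = True NOR True = False

N1 = True, N11 = False, N17 = False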